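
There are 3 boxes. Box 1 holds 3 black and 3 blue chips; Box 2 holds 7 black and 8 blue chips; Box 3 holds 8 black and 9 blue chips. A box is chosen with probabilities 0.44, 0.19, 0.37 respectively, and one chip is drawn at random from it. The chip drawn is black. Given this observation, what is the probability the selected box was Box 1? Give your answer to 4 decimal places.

Posterior probability ≈ 0.4557

P(black|Box 1) = 0.5; P(black|Box 2) = 0.4667; P(black|Box 3) = 0.4706.
Prior × likelihood for each source: 0.44·0.5=0.2200, 0.19·0.4667=0.08867, 0.37·0.4706=0.1741. Summing gives P(black) = 0.48278.
P(Box 1 | black) = 0.2200 / 0.48278 = 0.4557.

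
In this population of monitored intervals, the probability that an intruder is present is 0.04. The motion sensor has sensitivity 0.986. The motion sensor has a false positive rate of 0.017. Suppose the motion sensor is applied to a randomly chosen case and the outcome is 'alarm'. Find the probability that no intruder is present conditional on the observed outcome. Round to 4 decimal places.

P(¬H | E) ≈ 0.2927

Write H for 'an intruder is present'. Prior odds H:¬H = 0.04/0.96 = 0.041667. For the 'alarm' outcome, the likelihood ratio is 0.986/0.017 = 58.000.
Posterior odds = 0.041667 × 58.000 = 2.4167, so P(H|E) = 2.4167/(1+2.4167) = 0.7073. Then P(¬H|E) = 1 − 0.7073 = 0.2927.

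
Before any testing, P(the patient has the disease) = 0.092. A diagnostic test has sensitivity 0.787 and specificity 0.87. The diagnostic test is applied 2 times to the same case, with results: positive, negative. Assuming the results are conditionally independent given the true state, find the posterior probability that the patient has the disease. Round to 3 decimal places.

Posterior P(H) ≈ 0.131

With H the event that the patient has the disease, the joint likelihood of the observed sequence is P(data|H) = 0.787·0.213 = 0.16763 and P(data|¬H) = 0.13·0.87 = 0.11310.
Bayes: P(H|data) = 0.092·0.16763 / (0.092·0.16763 + 0.908·0.11310) = 0.015422/0.11812 = 0.1306.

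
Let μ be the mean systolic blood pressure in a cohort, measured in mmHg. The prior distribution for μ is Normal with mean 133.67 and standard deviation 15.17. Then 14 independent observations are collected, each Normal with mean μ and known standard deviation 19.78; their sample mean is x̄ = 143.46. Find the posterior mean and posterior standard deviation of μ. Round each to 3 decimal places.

Posterior mean ≈ 142.400; posterior SD ≈ 4.992

Prior precision 1/τ₀² = 1/15.17² = 0.00434539; data precision n/σ² = 14/19.78² = 0.0357829.
Posterior precision = 0.00434539 + 0.0357829 = 0.0401283, giving posterior SD = 1/√0.0401283 = 4.992.
Posterior mean = (0.00434539·133.67 + 0.0357829·143.46) / 0.0401283 = 142.400.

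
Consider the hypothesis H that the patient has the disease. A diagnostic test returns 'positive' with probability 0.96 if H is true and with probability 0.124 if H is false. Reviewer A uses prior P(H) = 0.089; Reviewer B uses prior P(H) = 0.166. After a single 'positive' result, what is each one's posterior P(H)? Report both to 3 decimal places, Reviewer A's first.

P('+'|H) = 0.96, P('+'|¬H) = 0.124.
Reviewer A: numerator 0.96·0.089 = 0.085440; evidence = 0.085440+0.124·0.911 = 0.19840; posterior = 0.431.
Reviewer B: numerator 0.96·0.166 = 0.15936; evidence = 0.15936+0.124·0.834 = 0.26278; posterior = 0.606.

Reviewer A: 0.431; Reviewer B: 0.606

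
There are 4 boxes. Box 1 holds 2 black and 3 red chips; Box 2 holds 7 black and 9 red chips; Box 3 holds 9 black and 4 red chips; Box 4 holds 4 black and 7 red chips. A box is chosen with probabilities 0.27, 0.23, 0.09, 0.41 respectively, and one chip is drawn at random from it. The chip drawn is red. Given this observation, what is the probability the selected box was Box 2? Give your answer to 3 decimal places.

Posterior probability ≈ 0.223

P(red|Box 1) = 0.6; P(red|Box 2) = 0.5625; P(red|Box 3) = 0.3077; P(red|Box 4) = 0.6364.
Prior × likelihood for each source: 0.27·0.6=0.1620, 0.23·0.5625=0.1294, 0.09·0.3077=0.02769, 0.41·0.6364=0.2609. Summing gives P(red) = 0.57998.
P(Box 2 | red) = 0.1294 / 0.57998 = 0.223.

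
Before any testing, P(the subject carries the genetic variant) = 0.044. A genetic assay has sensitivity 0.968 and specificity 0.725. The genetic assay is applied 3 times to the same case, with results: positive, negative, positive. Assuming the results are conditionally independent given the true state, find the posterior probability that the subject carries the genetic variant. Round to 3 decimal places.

With H the event that the subject carries the genetic variant, the joint likelihood of the observed sequence is P(data|H) = 0.968·0.032·0.968 = 0.029985 and P(data|¬H) = 0.275·0.725·0.275 = 0.054828.
Bayes: P(H|data) = 0.044·0.029985 / (0.044·0.029985 + 0.956·0.054828) = 0.0013193/0.053735 = 0.0246.

Posterior P(H) ≈ 0.025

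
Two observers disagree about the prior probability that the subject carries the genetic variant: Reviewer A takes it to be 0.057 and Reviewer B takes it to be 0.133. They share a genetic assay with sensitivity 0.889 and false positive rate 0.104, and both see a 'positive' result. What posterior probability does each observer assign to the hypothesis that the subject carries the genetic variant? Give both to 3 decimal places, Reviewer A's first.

Reviewer A: 0.341; Reviewer B: 0.567

P('+'|H) = 0.889, P('+'|¬H) = 0.104.
Reviewer A: numerator 0.889·0.057 = 0.050673; evidence = 0.050673+0.104·0.943 = 0.14874; posterior = 0.341.
Reviewer B: numerator 0.889·0.133 = 0.11824; evidence = 0.11824+0.104·0.867 = 0.20841; posterior = 0.567.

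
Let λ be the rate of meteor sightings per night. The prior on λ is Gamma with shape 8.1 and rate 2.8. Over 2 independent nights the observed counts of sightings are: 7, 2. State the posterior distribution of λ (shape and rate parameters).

Posterior: Gamma(shape=17.1, rate=4.8)

Total count ∑xᵢ = 9 over n = 2 nights.
Gamma is conjugate to the Poisson likelihood: posterior is Gamma(shape = 8.1+9 = 17.1, rate = 2.8+2 = 4.8).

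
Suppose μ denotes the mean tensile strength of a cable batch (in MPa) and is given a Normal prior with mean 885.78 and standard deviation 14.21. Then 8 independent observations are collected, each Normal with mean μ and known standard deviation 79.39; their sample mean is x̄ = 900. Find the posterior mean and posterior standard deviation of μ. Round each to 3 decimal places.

Prior precision 1/τ₀² = 1/14.21² = 0.00495236; data precision n/σ² = 8/79.39² = 0.00126928.
Posterior precision = 0.00495236 + 0.00126928 = 0.00622164, giving posterior SD = 1/√0.00622164 = 12.678.
Posterior mean = (0.00495236·885.78 + 0.00126928·900) / 0.00622164 = 888.681.

Posterior mean ≈ 888.681; posterior SD ≈ 12.678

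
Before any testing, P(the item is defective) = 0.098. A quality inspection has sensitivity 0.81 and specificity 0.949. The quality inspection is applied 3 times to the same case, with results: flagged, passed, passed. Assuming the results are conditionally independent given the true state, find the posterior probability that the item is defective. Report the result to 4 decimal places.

Posterior P(H) ≈ 0.0647

With H the event that the item is defective, the joint likelihood of the observed sequence is P(data|H) = 0.81·0.19·0.19 = 0.029241 and P(data|¬H) = 0.051·0.949·0.949 = 0.045931.
Bayes: P(H|data) = 0.098·0.029241 / (0.098·0.029241 + 0.902·0.045931) = 0.0028656/0.044295 = 0.0647.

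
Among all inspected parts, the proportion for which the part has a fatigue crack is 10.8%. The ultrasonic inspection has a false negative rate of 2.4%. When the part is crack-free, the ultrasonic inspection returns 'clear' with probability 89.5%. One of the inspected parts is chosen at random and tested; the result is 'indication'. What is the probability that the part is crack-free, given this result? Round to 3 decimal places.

P(¬H | E) ≈ 0.470

Write H for 'the part has a fatigue crack'. Prior odds H:¬H = 0.108/0.892 = 0.12108. For the 'indication' outcome, the likelihood ratio is 0.976/0.105 = 9.2952.
Posterior odds = 0.12108 × 9.2952 = 1.1254, so P(H|E) = 1.1254/(1+1.1254) = 0.530. Then P(¬H|E) = 1 − 0.530 = 0.470.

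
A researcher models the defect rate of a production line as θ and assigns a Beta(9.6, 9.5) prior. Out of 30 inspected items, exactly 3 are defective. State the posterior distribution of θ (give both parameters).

Posterior: Beta(12.6, 36.5)

Observing 3 successes and 27 failures updates Beta(9.6, 9.5) by adding the success and failure counts to the two shape parameters: α = 9.6+3 = 12.6, β = 9.5+27 = 36.5.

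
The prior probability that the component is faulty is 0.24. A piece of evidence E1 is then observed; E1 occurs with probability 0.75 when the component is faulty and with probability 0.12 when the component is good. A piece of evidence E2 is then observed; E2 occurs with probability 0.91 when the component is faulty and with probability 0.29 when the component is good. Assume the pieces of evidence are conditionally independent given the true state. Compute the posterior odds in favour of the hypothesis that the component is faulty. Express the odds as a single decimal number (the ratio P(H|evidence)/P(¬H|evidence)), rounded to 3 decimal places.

Prior odds = 0.24/(1−0.24) = 0.31579. In log-odds, ln(0.31579) = -1.1527.
Add log likelihood ratios: ln(6.2500) + ln(3.1379) = 2.9761.
Posterior log-odds = 1.8235, so posterior odds = exp(1.8235) = 6.1933.

Posterior odds ≈ 6.193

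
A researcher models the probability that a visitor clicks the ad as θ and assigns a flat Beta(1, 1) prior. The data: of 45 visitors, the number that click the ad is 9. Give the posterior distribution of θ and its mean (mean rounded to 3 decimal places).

Observing 9 successes and 36 failures updates Beta(1, 1) by adding the success and failure counts to the two shape parameters: α = 1+9 = 10, β = 1+36 = 37.
Posterior mean = α/(α+β) = 10/47 = 0.213.

Posterior: Beta(10, 37); mean ≈ 0.213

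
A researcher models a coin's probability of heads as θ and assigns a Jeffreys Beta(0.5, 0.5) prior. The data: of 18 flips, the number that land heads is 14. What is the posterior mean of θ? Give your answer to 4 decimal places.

The binomial likelihood is conjugate to the Beta prior: with 14 successes and 4 failures, the posterior is Beta(0.5+14, 0.5+4) = Beta(14.5, 4.5).
Posterior mean = α/(α+β) = 14.5/19 = 0.7632.

Posterior mean ≈ 0.7632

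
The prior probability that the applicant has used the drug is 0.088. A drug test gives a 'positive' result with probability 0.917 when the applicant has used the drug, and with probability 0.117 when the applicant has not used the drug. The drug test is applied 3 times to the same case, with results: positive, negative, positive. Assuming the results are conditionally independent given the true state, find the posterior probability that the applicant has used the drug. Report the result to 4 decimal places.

Let H be the event that the applicant has used the drug; start with P(H) = 0.088. P('positive'|H) = 0.917, P('positive'|¬H) = 0.117.
Update on result 1 ('positive'): P(H) ← 0.917·0.0880 / (0.917·0.0880 + 0.117·0.9120) = 0.080696/0.18740 = 0.4306.
Update on result 2 ('negative'): P(H) ← 0.083·0.4306 / (0.083·0.4306 + 0.883·0.5694) = 0.035740/0.53851 = 0.0664.
Update on result 3 ('positive'): P(H) ← 0.917·0.0664 / (0.917·0.0664 + 0.117·0.9336) = 0.060860/0.17010 = 0.3578.

Posterior P(H) ≈ 0.3578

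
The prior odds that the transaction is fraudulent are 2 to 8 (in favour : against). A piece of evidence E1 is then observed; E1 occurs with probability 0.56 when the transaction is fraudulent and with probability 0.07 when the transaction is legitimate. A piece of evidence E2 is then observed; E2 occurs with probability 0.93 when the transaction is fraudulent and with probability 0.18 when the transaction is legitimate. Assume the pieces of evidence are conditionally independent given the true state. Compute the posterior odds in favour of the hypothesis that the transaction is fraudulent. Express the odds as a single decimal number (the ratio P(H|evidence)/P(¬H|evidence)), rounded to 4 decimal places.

Prior odds = 2/8 = 0.25000. In log-odds, ln(0.25000) = -1.3863.
Add log likelihood ratios: ln(8.0000) + ln(5.1667) = 3.7217.
Posterior log-odds = 2.3354, so posterior odds = exp(2.3354) = 10.333.

Posterior odds ≈ 10.3333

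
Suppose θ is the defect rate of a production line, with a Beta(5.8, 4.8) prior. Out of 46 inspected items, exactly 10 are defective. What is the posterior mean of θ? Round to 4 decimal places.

Posterior mean ≈ 0.2792

Observing 10 successes and 36 failures updates Beta(5.8, 4.8) by adding the success and failure counts to the two shape parameters: α = 5.8+10 = 15.8, β = 4.8+36 = 40.8.
E[θ | data] = 15.8/(15.8+40.8) = 0.2792.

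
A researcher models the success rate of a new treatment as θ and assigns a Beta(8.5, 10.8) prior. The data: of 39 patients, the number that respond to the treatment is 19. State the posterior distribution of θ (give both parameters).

Posterior: Beta(27.5, 30.8)

Observing 19 successes and 20 failures updates Beta(8.5, 10.8) by adding the success and failure counts to the two shape parameters: α = 8.5+19 = 27.5, β = 10.8+20 = 30.8.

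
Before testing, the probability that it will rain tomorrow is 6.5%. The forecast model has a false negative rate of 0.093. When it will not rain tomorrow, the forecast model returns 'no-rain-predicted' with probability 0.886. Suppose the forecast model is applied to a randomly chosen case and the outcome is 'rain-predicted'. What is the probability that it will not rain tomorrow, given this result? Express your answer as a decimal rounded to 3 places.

P(¬H | E) ≈ 0.644

Let H be the event that it will rain tomorrow. P(H) = 0.065, so P(¬H) = 0.935. With E the 'rain-predicted' result, P(E|H) = 0.907 and P(E|¬H) = 0.114.
P(E) = 0.907·0.065 + 0.114·0.935 = 0.058955 + 0.10659 = 0.16554.
By Bayes' theorem, P(H|E) = 0.058955 / 0.16554 = 0.356. Hence P(¬H|E) = 1 − 0.356 = 0.644.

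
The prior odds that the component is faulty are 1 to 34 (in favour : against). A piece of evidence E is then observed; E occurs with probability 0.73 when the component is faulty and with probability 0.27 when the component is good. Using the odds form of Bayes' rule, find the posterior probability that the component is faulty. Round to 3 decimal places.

Prior odds = 1/34 = 0.029412.
Likelihood ratio for E = 0.73/0.27 = 2.7037.
Posterior odds = prior odds × LR = 0.079521.
Posterior probability = odds/(1+odds) = 0.079521/1.0795 = 0.074.

Posterior probability ≈ 0.074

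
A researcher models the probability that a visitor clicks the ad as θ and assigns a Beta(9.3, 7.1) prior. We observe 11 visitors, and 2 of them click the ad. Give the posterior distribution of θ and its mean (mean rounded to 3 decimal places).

Posterior: Beta(11.3, 16.1); mean ≈ 0.412

Observing 2 successes and 9 failures updates Beta(9.3, 7.1) by adding the success and failure counts to the two shape parameters: α = 9.3+2 = 11.3, β = 7.1+9 = 16.1.
Posterior mean = α/(α+β) = 11.3/27.4 = 0.412.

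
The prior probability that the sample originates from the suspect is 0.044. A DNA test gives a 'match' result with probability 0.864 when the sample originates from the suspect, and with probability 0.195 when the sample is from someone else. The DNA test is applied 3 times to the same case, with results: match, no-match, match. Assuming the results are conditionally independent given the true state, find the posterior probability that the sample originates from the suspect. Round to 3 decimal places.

Posterior P(H) ≈ 0.132

Let H be the event that the sample originates from the suspect; start with P(H) = 0.044. P('match'|H) = 0.864, P('match'|¬H) = 0.195.
Update on result 1 ('match'): P(H) ← 0.864·0.0440 / (0.864·0.0440 + 0.195·0.9560) = 0.038016/0.22444 = 0.1694.
Update on result 2 ('no-match'): P(H) ← 0.136·0.1694 / (0.136·0.1694 + 0.805·0.8306) = 0.023036/0.69168 = 0.0333.
Update on result 3 ('match'): P(H) ← 0.864·0.0333 / (0.864·0.0333 + 0.195·0.9667) = 0.028775/0.21728 = 0.1324.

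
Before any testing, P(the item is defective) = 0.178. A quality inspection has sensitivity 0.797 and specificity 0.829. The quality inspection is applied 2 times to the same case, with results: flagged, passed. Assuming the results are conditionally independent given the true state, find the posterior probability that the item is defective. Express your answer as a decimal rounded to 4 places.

Posterior P(H) ≈ 0.1982

Let H be the event that the item is defective; start with P(H) = 0.178. P('flagged'|H) = 0.797, P('flagged'|¬H) = 0.171.
Update on result 1 ('flagged'): P(H) ← 0.797·0.1780 / (0.797·0.1780 + 0.171·0.8220) = 0.14187/0.28243 = 0.5023.
Update on result 2 ('passed'): P(H) ← 0.203·0.5023 / (0.203·0.5023 + 0.829·0.4977) = 0.10197/0.51455 = 0.1982.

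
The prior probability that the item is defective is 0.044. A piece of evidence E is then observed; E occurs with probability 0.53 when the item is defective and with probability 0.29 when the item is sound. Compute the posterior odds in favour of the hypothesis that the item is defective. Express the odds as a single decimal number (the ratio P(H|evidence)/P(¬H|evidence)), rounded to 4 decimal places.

Posterior odds ≈ 0.0841

Prior odds = 0.044/(1−0.044) = 0.046025. In log-odds, ln(0.046025) = -3.0786.
Add log likelihood ratio: ln(1.8276) = 0.60300.
Posterior log-odds = -2.4756, so posterior odds = exp(-2.4756) = 0.084115.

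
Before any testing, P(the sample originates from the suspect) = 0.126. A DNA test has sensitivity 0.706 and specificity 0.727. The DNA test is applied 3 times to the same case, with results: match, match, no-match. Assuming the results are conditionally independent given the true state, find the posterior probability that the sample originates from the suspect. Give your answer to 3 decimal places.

Posterior P(H) ≈ 0.281

Let H be the event that the sample originates from the suspect; start with P(H) = 0.126. P('match'|H) = 0.706, P('match'|¬H) = 0.273.
Update on result 1 ('match'): P(H) ← 0.706·0.1260 / (0.706·0.1260 + 0.273·0.8740) = 0.088956/0.32756 = 0.2716.
Update on result 2 ('match'): P(H) ← 0.706·0.2716 / (0.706·0.2716 + 0.273·0.7284) = 0.19173/0.39059 = 0.4909.
Update on result 3 ('no-match'): P(H) ← 0.294·0.4909 / (0.294·0.4909 + 0.727·0.5091) = 0.14432/0.51445 = 0.2805.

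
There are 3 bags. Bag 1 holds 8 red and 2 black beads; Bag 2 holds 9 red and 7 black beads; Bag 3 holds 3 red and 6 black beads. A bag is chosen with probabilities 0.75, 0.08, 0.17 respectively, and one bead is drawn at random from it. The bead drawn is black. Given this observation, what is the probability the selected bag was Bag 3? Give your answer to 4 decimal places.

Tabulate prior·likelihood by source: [1] prior 0.75, lik 0.2, product 0.1500; [2] prior 0.08, lik 0.4375, product 0.03500; [3] prior 0.17, lik 0.6667, product 0.1133.
Normalizing constant = 0.29833; the posterior for Bag 3 is its product over the sum, 0.1133/0.29833 = 0.3799.

Posterior probability ≈ 0.3799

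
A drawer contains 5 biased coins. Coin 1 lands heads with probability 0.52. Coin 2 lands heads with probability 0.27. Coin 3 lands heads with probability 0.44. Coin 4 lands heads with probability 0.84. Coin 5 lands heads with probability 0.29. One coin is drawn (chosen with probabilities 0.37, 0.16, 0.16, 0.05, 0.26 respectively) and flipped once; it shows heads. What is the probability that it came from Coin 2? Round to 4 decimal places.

Posterior probability ≈ 0.1020

Tabulate prior·likelihood by source: [1] prior 0.37, lik 0.52, product 0.1924; [2] prior 0.16, lik 0.27, product 0.04320; [3] prior 0.16, lik 0.44, product 0.07040; [4] prior 0.05, lik 0.84, product 0.04200; [5] prior 0.26, lik 0.29, product 0.07540.
Normalizing constant = 0.42340; the posterior for Coin 2 is its product over the sum, 0.04320/0.42340 = 0.1020.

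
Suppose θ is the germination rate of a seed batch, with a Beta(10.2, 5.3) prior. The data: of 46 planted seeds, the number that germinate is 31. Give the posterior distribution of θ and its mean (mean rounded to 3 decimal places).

Posterior: Beta(41.2, 20.3); mean ≈ 0.670

The binomial likelihood is conjugate to the Beta prior: with 31 successes and 15 failures, the posterior is Beta(10.2+31, 5.3+15) = Beta(41.2, 20.3).
E[θ | data] = 41.2/(41.2+20.3) = 0.670.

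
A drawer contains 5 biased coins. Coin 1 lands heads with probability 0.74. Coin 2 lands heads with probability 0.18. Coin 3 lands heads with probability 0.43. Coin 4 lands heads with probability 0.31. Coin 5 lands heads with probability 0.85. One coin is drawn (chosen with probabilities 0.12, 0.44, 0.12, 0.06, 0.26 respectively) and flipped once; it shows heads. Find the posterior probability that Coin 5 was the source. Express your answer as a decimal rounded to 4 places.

P(heads|C1) = 0.74; P(heads|C2) = 0.18; P(heads|C3) = 0.43; P(heads|C4) = 0.31; P(heads|C5) = 0.85.
Prior × likelihood for each source: 0.12·0.74=0.08880, 0.44·0.18=0.07920, 0.12·0.43=0.05160, 0.06·0.31=0.01860, 0.26·0.85=0.2210. Summing gives P(heads) = 0.45920.
P(Coin 5 | heads) = 0.2210 / 0.45920 = 0.4813.

Posterior probability ≈ 0.4813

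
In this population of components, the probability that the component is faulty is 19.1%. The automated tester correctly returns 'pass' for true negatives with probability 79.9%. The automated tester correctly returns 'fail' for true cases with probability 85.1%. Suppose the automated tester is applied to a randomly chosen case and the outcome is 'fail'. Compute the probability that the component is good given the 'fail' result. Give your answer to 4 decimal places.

Let H be the event that the component is faulty. P(H) = 0.191, so P(¬H) = 0.809. With E the 'fail' result, P(E|H) = 0.851 and P(E|¬H) = 0.201.
P(E) = 0.851·0.191 + 0.201·0.809 = 0.16254 + 0.16261 = 0.32515.
By Bayes' theorem, P(H|E) = 0.16254 / 0.32515 = 0.4999. Hence P(¬H|E) = 1 − 0.4999 = 0.5001.

P(¬H | E) ≈ 0.5001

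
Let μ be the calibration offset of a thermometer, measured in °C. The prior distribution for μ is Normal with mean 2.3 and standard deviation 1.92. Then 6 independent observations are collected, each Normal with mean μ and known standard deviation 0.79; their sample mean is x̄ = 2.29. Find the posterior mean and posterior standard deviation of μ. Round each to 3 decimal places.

Posterior mean ≈ 2.290; posterior SD ≈ 0.318

With known σ, the Normal prior is conjugate. Weight on the data is w = (n/σ²)/(n/σ² + 1/τ₀²) = 9.61384/(9.61384+0.271267) = 0.97256.
Posterior mean = w·x̄ + (1−w)·μ₀ = 0.97256·2.29 + 0.027442·2.3 = 2.290. Posterior variance = 1/(9.61384+0.271267) = 0.101162, so SD = 0.318.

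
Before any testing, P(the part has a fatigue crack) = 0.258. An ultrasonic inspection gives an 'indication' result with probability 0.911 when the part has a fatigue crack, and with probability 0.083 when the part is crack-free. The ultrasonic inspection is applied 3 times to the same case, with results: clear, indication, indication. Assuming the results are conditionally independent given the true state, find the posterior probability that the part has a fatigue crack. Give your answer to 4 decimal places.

With H the event that the part has a fatigue crack, the joint likelihood of the observed sequence is P(data|H) = 0.089·0.911·0.911 = 0.073863 and P(data|¬H) = 0.917·0.083·0.083 = 0.0063172.
Bayes: P(H|data) = 0.258·0.073863 / (0.258·0.073863 + 0.742·0.0063172) = 0.019057/0.023744 = 0.8026.

Posterior P(H) ≈ 0.8026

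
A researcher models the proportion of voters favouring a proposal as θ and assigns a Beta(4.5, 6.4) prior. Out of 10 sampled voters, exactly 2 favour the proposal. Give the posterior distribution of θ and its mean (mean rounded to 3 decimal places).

Posterior: Beta(6.5, 14.4); mean ≈ 0.311

Observing 2 successes and 8 failures updates Beta(4.5, 6.4) by adding the success and failure counts to the two shape parameters: α = 4.5+2 = 6.5, β = 6.4+8 = 14.4.
E[θ | data] = 6.5/(6.5+14.4) = 0.311.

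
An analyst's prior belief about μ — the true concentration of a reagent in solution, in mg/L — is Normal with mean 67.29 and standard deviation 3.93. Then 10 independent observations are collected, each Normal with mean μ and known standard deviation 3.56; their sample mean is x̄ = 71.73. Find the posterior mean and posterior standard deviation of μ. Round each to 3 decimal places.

Posterior mean ≈ 71.393; posterior SD ≈ 1.082

Prior precision 1/τ₀² = 1/3.93² = 0.0647463; data precision n/σ² = 10/3.56² = 0.789042.
Posterior precision = 0.0647463 + 0.789042 = 0.853788, giving posterior SD = 1/√0.853788 = 1.082.
Posterior mean = (0.0647463·67.29 + 0.789042·71.73) / 0.853788 = 71.393.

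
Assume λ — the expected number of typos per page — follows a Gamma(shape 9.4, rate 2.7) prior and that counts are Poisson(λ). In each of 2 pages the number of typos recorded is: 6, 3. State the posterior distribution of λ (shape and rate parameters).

Posterior: Gamma(shape=18.4, rate=4.7)

The Poisson likelihood adds the total count to the shape and the number of exposure periods to the rate. Here ∑xᵢ = 9 and n = 2, so shape 9.4→18.4 and rate 2.7→4.7.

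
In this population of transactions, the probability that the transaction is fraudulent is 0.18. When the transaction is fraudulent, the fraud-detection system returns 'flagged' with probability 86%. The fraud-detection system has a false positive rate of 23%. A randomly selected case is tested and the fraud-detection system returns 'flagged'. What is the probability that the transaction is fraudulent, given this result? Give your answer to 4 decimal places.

Let H be the event that the transaction is fraudulent. P(H) = 0.18, so P(¬H) = 0.82. With E the 'flagged' result, P(E|H) = 0.86 and P(E|¬H) = 0.23.
P(E) = 0.86·0.18 + 0.23·0.82 = 0.15480 + 0.18860 = 0.34340.
By Bayes' theorem, P(H|E) = 0.15480 / 0.34340 = 0.4508.

P(H | E) ≈ 0.4508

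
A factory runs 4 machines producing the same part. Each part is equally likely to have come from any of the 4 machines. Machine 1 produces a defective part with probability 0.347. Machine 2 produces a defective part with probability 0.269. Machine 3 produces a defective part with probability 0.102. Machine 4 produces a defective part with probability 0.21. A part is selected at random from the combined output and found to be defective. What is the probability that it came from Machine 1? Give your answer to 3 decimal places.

Posterior probability ≈ 0.374

Tabulate prior·likelihood by source: [1] prior 0.25, lik 0.347, product 0.08675; [2] prior 0.25, lik 0.269, product 0.06725; [3] prior 0.25, lik 0.102, product 0.02550; [4] prior 0.25, lik 0.21, product 0.05250.
Normalizing constant = 0.23200; the posterior for Machine 1 is its product over the sum, 0.08675/0.23200 = 0.374.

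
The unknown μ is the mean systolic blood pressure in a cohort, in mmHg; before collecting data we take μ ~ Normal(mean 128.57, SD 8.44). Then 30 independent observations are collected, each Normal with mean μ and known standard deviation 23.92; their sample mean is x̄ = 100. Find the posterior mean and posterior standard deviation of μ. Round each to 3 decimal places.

Posterior mean ≈ 106.034; posterior SD ≈ 3.879

Prior precision 1/τ₀² = 1/8.44² = 0.0140383; data precision n/σ² = 30/23.92² = 0.0524323.
Posterior precision = 0.0140383 + 0.0524323 = 0.0664706, giving posterior SD = 1/√0.0664706 = 3.879.
Posterior mean = (0.0140383·128.57 + 0.0524323·100) / 0.0664706 = 106.034.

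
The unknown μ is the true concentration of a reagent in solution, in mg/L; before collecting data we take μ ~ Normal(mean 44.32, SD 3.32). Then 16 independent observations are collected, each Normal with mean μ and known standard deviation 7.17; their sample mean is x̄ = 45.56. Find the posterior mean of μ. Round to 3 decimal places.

Prior precision 1/τ₀² = 1/3.32² = 0.0907243; data precision n/σ² = 16/7.17² = 0.311230.
Posterior precision = 0.0907243 + 0.311230 = 0.401954.
Posterior mean = (0.0907243·44.32 + 0.311230·45.56) / 0.401954 = 45.280.

Posterior mean ≈ 45.280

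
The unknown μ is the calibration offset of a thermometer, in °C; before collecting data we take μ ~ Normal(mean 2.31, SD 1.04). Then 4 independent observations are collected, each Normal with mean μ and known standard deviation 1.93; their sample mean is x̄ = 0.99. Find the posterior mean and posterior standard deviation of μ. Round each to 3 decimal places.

Prior precision 1/τ₀² = 1/1.04² = 0.924556; data precision n/σ² = 4/1.93² = 1.07385.
Posterior precision = 0.924556 + 1.07385 = 1.99841, giving posterior SD = 1/√1.99841 = 0.707.
Posterior mean = (0.924556·2.31 + 1.07385·0.99) / 1.99841 = 1.601.

Posterior mean ≈ 1.601; posterior SD ≈ 0.707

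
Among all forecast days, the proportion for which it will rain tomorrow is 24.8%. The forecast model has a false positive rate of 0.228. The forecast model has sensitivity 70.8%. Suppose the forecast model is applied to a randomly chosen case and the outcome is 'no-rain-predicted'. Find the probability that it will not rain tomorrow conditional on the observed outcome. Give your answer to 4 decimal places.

P(¬H | E) ≈ 0.8891

Write H for 'it will rain tomorrow'. Prior odds H:¬H = 0.248/0.752 = 0.32979. For the 'no-rain-predicted' outcome, the likelihood ratio is 0.292/0.772 = 0.37824.
Posterior odds = 0.32979 × 0.37824 = 0.12474, so P(H|E) = 0.12474/(1+0.12474) = 0.1109. Then P(¬H|E) = 1 − 0.1109 = 0.8891.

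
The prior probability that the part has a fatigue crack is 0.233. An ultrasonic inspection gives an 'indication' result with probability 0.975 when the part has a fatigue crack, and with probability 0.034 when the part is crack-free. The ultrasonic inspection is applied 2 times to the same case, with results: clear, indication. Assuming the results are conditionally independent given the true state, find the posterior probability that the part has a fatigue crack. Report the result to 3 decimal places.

Posterior P(H) ≈ 0.184

Let H be the event that the part has a fatigue crack; start with P(H) = 0.233. P('indication'|H) = 0.975, P('indication'|¬H) = 0.034.
Update on result 1 ('clear'): P(H) ← 0.025·0.2330 / (0.025·0.2330 + 0.966·0.7670) = 0.0058250/0.74675 = 0.0078.
Update on result 2 ('indication'): P(H) ← 0.975·0.0078 / (0.975·0.0078 + 0.034·0.9922) = 0.0076055/0.041340 = 0.1840.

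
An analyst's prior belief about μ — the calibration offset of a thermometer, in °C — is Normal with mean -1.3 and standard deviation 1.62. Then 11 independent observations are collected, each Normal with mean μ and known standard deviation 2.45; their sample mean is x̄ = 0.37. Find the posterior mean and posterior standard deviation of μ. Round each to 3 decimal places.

Posterior mean ≈ 0.083; posterior SD ≈ 0.672

Prior precision 1/τ₀² = 1/1.62² = 0.381039; data precision n/σ² = 11/2.45² = 1.83257.
Posterior precision = 0.381039 + 1.83257 = 2.21361, giving posterior SD = 1/√2.21361 = 0.672.
Posterior mean = (0.381039·-1.3 + 1.83257·0.37) / 2.21361 = 0.083.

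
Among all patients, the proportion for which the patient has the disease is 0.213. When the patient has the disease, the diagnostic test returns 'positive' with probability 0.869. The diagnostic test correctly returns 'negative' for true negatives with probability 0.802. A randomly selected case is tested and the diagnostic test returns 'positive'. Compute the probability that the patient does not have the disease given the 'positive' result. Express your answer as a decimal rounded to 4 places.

P(¬H | E) ≈ 0.4571

Let H be the event that the patient has the disease. P(H) = 0.213, so P(¬H) = 0.787. With E the 'positive' result, P(E|H) = 0.869 and P(E|¬H) = 0.198.
P(E) = 0.869·0.213 + 0.198·0.787 = 0.18510 + 0.15583 = 0.34092.
By Bayes' theorem, P(H|E) = 0.18510 / 0.34092 = 0.5429. Hence P(¬H|E) = 1 − 0.5429 = 0.4571.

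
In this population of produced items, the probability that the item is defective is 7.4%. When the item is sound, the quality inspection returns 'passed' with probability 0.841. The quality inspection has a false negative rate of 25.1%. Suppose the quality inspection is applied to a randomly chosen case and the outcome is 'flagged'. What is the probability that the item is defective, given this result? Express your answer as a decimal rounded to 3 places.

P(H | E) ≈ 0.273

Let H be the event that the item is defective. P(H) = 0.074, so P(¬H) = 0.926. With E the 'flagged' result, P(E|H) = 0.749 and P(E|¬H) = 0.159.
P(E) = 0.749·0.074 + 0.159·0.926 = 0.055426 + 0.14723 = 0.20266.
By Bayes' theorem, P(H|E) = 0.055426 / 0.20266 = 0.273.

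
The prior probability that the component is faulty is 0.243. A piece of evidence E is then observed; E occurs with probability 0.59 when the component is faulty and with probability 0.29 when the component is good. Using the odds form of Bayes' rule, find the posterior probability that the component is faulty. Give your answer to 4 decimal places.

Prior odds = 0.243/(1−0.243) = 0.32100.
Likelihood ratio for E = 0.59/0.29 = 2.0345.
Posterior odds = prior odds × LR = 0.65308.
Posterior probability = odds/(1+odds) = 0.65308/1.6531 = 0.3951.

Posterior probability ≈ 0.3951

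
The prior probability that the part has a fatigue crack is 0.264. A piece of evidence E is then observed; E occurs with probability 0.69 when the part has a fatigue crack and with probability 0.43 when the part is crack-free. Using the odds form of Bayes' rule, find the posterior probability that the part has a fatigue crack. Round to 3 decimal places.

Posterior probability ≈ 0.365

Prior odds = 0.264/(1−0.264) = 0.35870.
Likelihood ratio for E = 0.69/0.43 = 1.6047.
Posterior odds = prior odds × LR = 0.57558.
Posterior probability = odds/(1+odds) = 0.57558/1.5756 = 0.365.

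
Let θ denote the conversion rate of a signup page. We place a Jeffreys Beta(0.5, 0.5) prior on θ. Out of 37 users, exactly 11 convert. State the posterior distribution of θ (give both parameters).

Posterior: Beta(11.5, 26.5)

Observing 11 successes and 26 failures updates Beta(0.5, 0.5) by adding the success and failure counts to the two shape parameters: α = 0.5+11 = 11.5, β = 0.5+26 = 26.5.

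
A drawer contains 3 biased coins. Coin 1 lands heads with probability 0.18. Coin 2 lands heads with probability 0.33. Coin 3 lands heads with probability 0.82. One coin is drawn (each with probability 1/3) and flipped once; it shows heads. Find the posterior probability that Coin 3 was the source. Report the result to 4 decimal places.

P(heads|C1) = 0.18; P(heads|C2) = 0.33; P(heads|C3) = 0.82.
Prior × likelihood for each source: 0.333333·0.18=0.06000, 0.333333·0.33=0.1100, 0.333333·0.82=0.2733. Summing gives P(heads) = 0.44333.
P(Coin 3 | heads) = 0.2733 / 0.44333 = 0.6165.

Posterior probability ≈ 0.6165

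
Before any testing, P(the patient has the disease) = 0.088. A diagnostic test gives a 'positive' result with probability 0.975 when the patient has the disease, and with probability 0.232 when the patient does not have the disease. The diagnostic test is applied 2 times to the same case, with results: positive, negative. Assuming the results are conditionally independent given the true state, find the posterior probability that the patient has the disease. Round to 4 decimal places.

Posterior P(H) ≈ 0.0130

Let H be the event that the patient has the disease; start with P(H) = 0.088. P('positive'|H) = 0.975, P('positive'|¬H) = 0.232.
Update on result 1 ('positive'): P(H) ← 0.975·0.0880 / (0.975·0.0880 + 0.232·0.9120) = 0.085800/0.29738 = 0.2885.
Update on result 2 ('negative'): P(H) ← 0.025·0.2885 / (0.025·0.2885 + 0.768·0.7115) = 0.0072129/0.55363 = 0.0130.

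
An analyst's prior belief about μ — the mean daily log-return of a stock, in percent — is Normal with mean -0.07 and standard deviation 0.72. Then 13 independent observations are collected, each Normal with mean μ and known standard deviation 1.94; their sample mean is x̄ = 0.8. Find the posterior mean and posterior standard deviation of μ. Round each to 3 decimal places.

With known σ, the Normal prior is conjugate. Weight on the data is w = (n/σ²)/(n/σ² + 1/τ₀²) = 3.45414/(3.45414+1.92901) = 0.64166.
Posterior mean = w·x̄ + (1−w)·μ₀ = 0.64166·0.8 + 0.35834·-0.07 = 0.488. Posterior variance = 1/(3.45414+1.92901) = 0.185765, so SD = 0.431.

Posterior mean ≈ 0.488; posterior SD ≈ 0.431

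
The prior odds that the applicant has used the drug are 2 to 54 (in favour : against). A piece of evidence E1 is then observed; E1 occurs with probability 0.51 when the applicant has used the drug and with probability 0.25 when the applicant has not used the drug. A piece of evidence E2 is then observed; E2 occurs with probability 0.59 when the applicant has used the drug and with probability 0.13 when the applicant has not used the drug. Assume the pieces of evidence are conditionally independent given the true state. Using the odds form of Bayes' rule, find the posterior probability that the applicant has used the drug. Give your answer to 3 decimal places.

Prior odds = 2/54 = 0.037037.
Likelihood ratio for E1 = 0.51/0.25 = 2.0400.
Likelihood ratio for E2 = 0.59/0.13 = 4.5385.
Posterior odds = prior odds × LR₁ × LR₂ = 0.34291.
Posterior probability = odds/(1+odds) = 0.34291/1.3429 = 0.255.

Posterior probability ≈ 0.255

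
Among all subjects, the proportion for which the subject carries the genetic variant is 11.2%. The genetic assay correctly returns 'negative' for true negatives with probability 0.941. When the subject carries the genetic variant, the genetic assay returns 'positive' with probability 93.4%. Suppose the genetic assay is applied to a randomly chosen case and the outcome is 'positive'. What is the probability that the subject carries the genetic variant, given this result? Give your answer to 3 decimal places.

P(H | E) ≈ 0.666

Let H be the event that the subject carries the genetic variant. P(H) = 0.112, so P(¬H) = 0.888. With E the 'positive' result, P(E|H) = 0.934 and P(E|¬H) = 0.059.
P(E) = 0.934·0.112 + 0.059·0.888 = 0.10461 + 0.052392 = 0.15700.
By Bayes' theorem, P(H|E) = 0.10461 / 0.15700 = 0.666.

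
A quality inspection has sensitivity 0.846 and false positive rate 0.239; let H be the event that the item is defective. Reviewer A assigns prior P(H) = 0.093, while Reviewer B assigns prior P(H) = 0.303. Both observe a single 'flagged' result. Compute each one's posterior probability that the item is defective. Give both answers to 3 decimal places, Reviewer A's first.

P('+'|H) = 0.846, P('+'|¬H) = 0.239.
Reviewer A: numerator 0.846·0.093 = 0.078678; evidence = 0.078678+0.239·0.907 = 0.29545; posterior = 0.266.
Reviewer B: numerator 0.846·0.303 = 0.25634; evidence = 0.25634+0.239·0.697 = 0.42292; posterior = 0.606.

Reviewer A: 0.266; Reviewer B: 0.606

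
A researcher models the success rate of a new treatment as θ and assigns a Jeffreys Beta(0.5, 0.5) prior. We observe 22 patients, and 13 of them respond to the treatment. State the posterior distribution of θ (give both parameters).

The binomial likelihood is conjugate to the Beta prior: with 13 successes and 9 failures, the posterior is Beta(0.5+13, 0.5+9) = Beta(13.5, 9.5).

Posterior: Beta(13.5, 9.5)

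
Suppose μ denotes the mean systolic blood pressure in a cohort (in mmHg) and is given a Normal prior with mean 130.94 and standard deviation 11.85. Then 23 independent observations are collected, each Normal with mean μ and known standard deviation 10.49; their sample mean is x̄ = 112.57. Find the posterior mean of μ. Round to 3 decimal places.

Posterior mean ≈ 113.175

Prior precision 1/τ₀² = 1/11.85² = 0.00712137; data precision n/σ² = 23/10.49² = 0.209015.
Posterior precision = 0.00712137 + 0.209015 = 0.216136.
Posterior mean = (0.00712137·130.94 + 0.209015·112.57) / 0.216136 = 113.175.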